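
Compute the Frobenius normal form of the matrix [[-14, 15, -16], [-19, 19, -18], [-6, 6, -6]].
R = [[0, 0, -6], [1, 0, -1], [0, 1, -1]]

The invariant factors of A (the non-unit diagonal entries of the Smith normal form of xI - A over ℚ[x]) are (x + 2)(x^2 - x + 3), each dividing the next. The characteristic polynomial is their product, (x + 2)(x^2 - x + 3).

The rational canonical form is the block-diagonal matrix of companion matrices C(f_i):
R = [[0, 0, -6], [1, 0, -1], [0, 1, -1]].

Note the characteristic polynomial does not split into linear factors over ℚ, so A has no Jordan form over ℚ; the rational canonical form exists over any field.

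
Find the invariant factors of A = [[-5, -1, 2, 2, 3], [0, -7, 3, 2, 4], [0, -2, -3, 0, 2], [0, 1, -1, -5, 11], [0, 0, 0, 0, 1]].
x + 5, (x - 1)(x + 5)^3

The Jordan structure of A has elementary divisors (x + 5)^3, (x + 5), (x - 1). Arranging the block sizes at each eigenvalue in decreasing order and taking row products gives the invariant factors.

Invariant factors (smallest first, each dividing the next): x + 5, (x - 1)(x + 5)^3.

Check: the last factor (x - 1)(x + 5)^3 is the minimal polynomial, and the product (x - 1)(x + 5)^4 is the characteristic polynomial.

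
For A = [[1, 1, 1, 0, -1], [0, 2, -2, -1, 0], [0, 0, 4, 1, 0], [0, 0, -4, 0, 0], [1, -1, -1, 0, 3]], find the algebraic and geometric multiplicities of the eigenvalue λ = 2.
The characteristic polynomial is (x - 2)^5, so the factor x - 2 appears with exponent 5: the algebraic multiplicity is 5.

rank(A - 2I) = 2, so the eigenspace has dimension 5 - 2 = 3: the geometric multiplicity is 3.

Since 3 < 5, A is not diagonalizable.

algebraic multiplicity 5, geometric multiplicity 3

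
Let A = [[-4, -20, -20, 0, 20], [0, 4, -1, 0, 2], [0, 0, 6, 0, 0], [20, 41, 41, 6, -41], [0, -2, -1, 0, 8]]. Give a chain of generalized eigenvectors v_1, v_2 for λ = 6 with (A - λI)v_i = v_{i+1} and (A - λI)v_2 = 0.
We seek v_1 ∈ ker((A - 6I)^2) \ ker(A - 6I), then set v_{i+1} = (A - 6I) v_i.

One such chain is v_1 = [[0, 0, 1, 0, 1]]^T, v_2 = [[0, 1, 0, 0, 1]]^T. Check: (A - 6I) v_2 = [[0, 0, 0, 0, 0]]^T = 0.

v_1 = [[0, 0, 1, 0, 1]]^T, v_2 = [[0, 1, 0, 0, 1]]^T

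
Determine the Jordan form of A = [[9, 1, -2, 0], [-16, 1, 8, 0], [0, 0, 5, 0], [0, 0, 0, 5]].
J = [[5, 1, 0, 0], [0, 5, 0, 0], [0, 0, 5, 0], [0, 0, 0, 5]]

The characteristic polynomial is det(xI - A) = (x - 5)^4, so the eigenvalues are 5 (algebraic multiplicity 4).

For λ = 5: rank(A - 5I) = 1, rank((A - 5I)^2) = 0. The eigenspace has dimension 4 - 1 = 3, so there are 3 Jordan blocks; the rank sequence gives block sizes [2, 1, 1].

Assembling the blocks gives the Jordan form J above.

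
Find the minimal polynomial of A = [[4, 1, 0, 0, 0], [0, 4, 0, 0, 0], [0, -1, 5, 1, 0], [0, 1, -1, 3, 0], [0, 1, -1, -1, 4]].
m_A(x) = (x - 4)^2

The characteristic polynomial factors as (x - 4)^5. The minimal polynomial is ∏(x - λ)^{k_λ} where k_λ is the size of the largest Jordan block at λ.

For λ = 4: rank(A - 4I) = 2, and the largest Jordan block has size 2 (the smallest k with rank((A - 4I)^k) = rank((A - 4I)^(k+1))).

So m_A(x) = (x - 4)^2.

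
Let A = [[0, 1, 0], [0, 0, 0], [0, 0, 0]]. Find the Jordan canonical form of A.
J = [[0, 1, 0], [0, 0, 0], [0, 0, 0]]

The characteristic polynomial is det(xI - A) = x^3, so the eigenvalues are 0 (algebraic multiplicity 3).

For λ = 0: rank(A) = 1, rank(A^2) = 0. The eigenspace has dimension 3 - 1 = 2, so there are 2 Jordan blocks; the rank sequence gives block sizes [2, 1].

Assembling the blocks gives the Jordan form J above.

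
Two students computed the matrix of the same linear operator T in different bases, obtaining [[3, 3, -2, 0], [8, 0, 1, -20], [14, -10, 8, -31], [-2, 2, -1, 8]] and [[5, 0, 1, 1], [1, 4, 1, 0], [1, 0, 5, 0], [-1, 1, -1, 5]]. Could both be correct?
Yes.

Two matrices over a field are similar if and only if they have the same invariant factors.

Both A and B have characteristic polynomial (x - 5)^3(x - 4) and minimal polynomial (x - 5)^3(x - 4). Computing further, both have invariant factors (x - 5)^3(x - 4). Hence A and B are similar.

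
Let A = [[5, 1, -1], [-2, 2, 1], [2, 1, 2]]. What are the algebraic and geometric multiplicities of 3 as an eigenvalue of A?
algebraic multiplicity 3, geometric multiplicity 2

The characteristic polynomial is (x - 3)^3, so the factor x - 3 appears with exponent 3: the algebraic multiplicity is 3.

rank(A - 3I) = 1, so the eigenspace has dimension 3 - 1 = 2: the geometric multiplicity is 2.

Since 2 < 3, A is not diagonalizable.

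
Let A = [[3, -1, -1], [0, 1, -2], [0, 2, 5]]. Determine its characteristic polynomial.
xI - A = [[x - 3, 1, 1], [0, x - 1, 2], [0, -2, x - 5]].

Expanding det(xI - A) along the first row:
det(xI - A) = + (x - 3)·det([[x - 1, 2], [-2, x - 5]]) - (1)·det([[0, 2], [0, x - 5]]) + (1)·det([[0, x - 1], [0, -2]]).

Evaluating gives χ_A(x) = x^3 - 9x^2 + 27x - 27 = (x - 3)^3.

χ_A(x) = (x - 3)^3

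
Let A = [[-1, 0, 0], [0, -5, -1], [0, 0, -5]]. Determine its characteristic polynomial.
xI - A = [[x + 1, 0, 0], [0, x + 5, 1], [0, 0, x + 5]].

Expanding det(xI - A) along the first row:
det(xI - A) = + (x + 1)·det([[x + 5, 1], [0, x + 5]]) - (0)·det([[0, 1], [0, x + 5]]) + (0)·det([[0, x + 5], [0, 0]]).

Evaluating gives χ_A(x) = x^3 + 11x^2 + 35x + 25 = (x + 1)(x + 5)^2.

χ_A(x) = (x + 1)(x + 5)^2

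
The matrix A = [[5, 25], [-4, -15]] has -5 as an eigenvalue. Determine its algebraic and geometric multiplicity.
algebraic multiplicity 2, geometric multiplicity 1

The characteristic polynomial is (x + 5)^2, so the factor x + 5 appears with exponent 2: the algebraic multiplicity is 2.

rank(A + 5I) = 1, so the eigenspace has dimension 2 - 1 = 1: the geometric multiplicity is 1.

Since 1 < 2, A is not diagonalizable.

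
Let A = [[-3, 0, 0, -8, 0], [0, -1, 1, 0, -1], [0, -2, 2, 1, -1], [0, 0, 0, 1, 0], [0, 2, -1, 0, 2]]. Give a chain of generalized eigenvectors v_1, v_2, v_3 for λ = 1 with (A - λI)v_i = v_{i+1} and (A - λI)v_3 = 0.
We seek v_1 ∈ ker((A - I)^3) \ ker((A - I)^2), then set v_{i+1} = (A - I) v_i.

One such chain is v_1 = [[-2, 0, 0, 1, 0]]^T, v_2 = [[0, 0, 1, 0, 0]]^T, v_3 = [[0, 1, 1, 0, -1]]^T. Check: (A - I) v_3 = [[0, 0, 0, 0, 0]]^T = 0.

v_1 = [[-2, 0, 0, 1, 0]]^T, v_2 = [[0, 0, 1, 0, 0]]^T, v_3 = [[0, 1, 1, 0, -1]]^T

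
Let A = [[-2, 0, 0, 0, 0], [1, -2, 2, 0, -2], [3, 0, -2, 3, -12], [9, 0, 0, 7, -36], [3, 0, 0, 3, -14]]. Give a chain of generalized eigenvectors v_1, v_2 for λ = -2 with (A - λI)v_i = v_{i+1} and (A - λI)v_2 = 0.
We seek v_1 ∈ ker((A + 2I)^2) \ ker(A + 2I), then set v_{i+1} = (A + 2I) v_i.

One such chain is v_1 = [[-1, -3, 1, 1, 0]]^T, v_2 = [[0, 1, 0, 0, 0]]^T. Check: (A + 2I) v_2 = [[0, 0, 0, 0, 0]]^T = 0.

v_1 = [[-1, -3, 1, 1, 0]]^T, v_2 = [[0, 1, 0, 0, 0]]^T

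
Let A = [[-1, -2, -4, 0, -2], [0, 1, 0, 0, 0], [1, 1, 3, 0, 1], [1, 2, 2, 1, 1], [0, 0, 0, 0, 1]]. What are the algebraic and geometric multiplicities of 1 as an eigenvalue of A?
The characteristic polynomial is (x - 1)^5, so the factor x - 1 appears with exponent 5: the algebraic multiplicity is 5.

rank(A - I) = 2, so the eigenspace has dimension 5 - 2 = 3: the geometric multiplicity is 3.

Since 3 < 5, A is not diagonalizable.

algebraic multiplicity 5, geometric multiplicity 3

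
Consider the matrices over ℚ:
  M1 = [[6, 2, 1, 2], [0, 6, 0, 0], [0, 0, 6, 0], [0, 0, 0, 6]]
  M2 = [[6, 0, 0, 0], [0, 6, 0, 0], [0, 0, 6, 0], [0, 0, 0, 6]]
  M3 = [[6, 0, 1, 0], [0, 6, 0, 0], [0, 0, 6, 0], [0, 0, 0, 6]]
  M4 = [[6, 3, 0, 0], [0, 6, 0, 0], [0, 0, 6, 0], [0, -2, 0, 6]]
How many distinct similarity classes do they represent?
Characteristic polynomials: χ_{M1} = (x - 6)^4, χ_{M2} = (x - 6)^4, χ_{M3} = (x - 6)^4, χ_{M4} = (x - 6)^4.

{M1, M3, M4}: invariant factors x - 6, x - 6, (x - 6)^2.

{M2}: invariant factors x - 6, x - 6, x - 6, x - 6.

Matrices are similar if and only if their invariant-factor lists agree; the partition into similarity classes is {M1, M3, M4}, {M2}.

2 classes: {M1, M3, M4}, {M2}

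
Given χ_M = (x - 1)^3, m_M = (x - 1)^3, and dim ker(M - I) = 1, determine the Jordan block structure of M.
λ = 1: algebraic multiplicity 3 (exponent in χ_M), largest block size 3 (exponent in m_M), 1 block (geometric multiplicity). This forces block sizes [3].

Jordan blocks: (1, 3)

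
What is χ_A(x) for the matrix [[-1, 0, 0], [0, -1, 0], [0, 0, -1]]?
xI - A = [[x + 1, 0, 0], [0, x + 1, 0], [0, 0, x + 1]].

Expanding det(xI - A) along the first row:
det(xI - A) = + (x + 1)·det([[x + 1, 0], [0, x + 1]]) - (0)·det([[0, 0], [0, x + 1]]) + (0)·det([[0, x + 1], [0, 0]]).

Evaluating gives χ_A(x) = x^3 + 3x^2 + 3x + 1 = (x + 1)^3.

χ_A(x) = (x + 1)^3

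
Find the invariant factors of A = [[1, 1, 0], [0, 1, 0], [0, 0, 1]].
x - 1, (x - 1)^2

The Jordan structure of A has elementary divisors (x - 1)^2, (x - 1). Arranging the block sizes at each eigenvalue in decreasing order and taking row products gives the invariant factors.

Invariant factors (smallest first, each dividing the next): x - 1, (x - 1)^2.

Check: the last factor (x - 1)^2 is the minimal polynomial, and the product (x - 1)^3 is the characteristic polynomial.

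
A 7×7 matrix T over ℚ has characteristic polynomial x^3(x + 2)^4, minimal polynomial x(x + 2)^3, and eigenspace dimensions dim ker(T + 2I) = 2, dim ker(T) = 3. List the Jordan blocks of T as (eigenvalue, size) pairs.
Jordan blocks: (-2, 3), (-2, 1), (0, 1), (0, 1), (0, 1)

λ = -2: algebraic multiplicity 4 (exponent in χ_T), largest block size 3 (exponent in m_T), 2 blocks (geometric multiplicity). These force block sizes [3, 1].
λ = 0: algebraic multiplicity 3 (exponent in χ_T), largest block size 1 (exponent in m_T), 3 blocks (geometric multiplicity). These force block sizes [1, 1, 1].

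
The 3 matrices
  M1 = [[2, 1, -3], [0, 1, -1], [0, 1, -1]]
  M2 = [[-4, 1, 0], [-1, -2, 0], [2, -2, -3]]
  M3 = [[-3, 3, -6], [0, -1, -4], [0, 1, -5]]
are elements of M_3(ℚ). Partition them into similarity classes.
Characteristic polynomials: χ_{M1} = x^2(x - 2), χ_{M2} = (x + 3)^3, χ_{M3} = (x + 3)^3.

{M1}: invariant factors x^2(x - 2).

{M2, M3}: invariant factors x + 3, (x + 3)^2.

Matrices are similar if and only if their invariant-factor lists agree; the partition into similarity classes is {M1}, {M2, M3}.

2 classes: {M1}, {M2, M3}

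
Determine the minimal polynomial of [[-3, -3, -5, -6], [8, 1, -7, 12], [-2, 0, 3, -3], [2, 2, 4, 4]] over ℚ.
The characteristic polynomial factors as (x - 2)(x - 1)^3. The minimal polynomial is ∏(x - λ)^{k_λ} where k_λ is the size of the largest Jordan block at λ.

For λ = 1: rank(A - I) = 3, and the largest Jordan block has size 3 (the smallest k with rank((A - I)^k) = rank((A - I)^(k+1))).
For λ = 2: rank(A - 2I) = 3, and the largest Jordan block has size 1 (the smallest k with rank((A - 2I)^k) = rank((A - 2I)^(k+1))).

So m_A(x) = (x - 2)(x - 1)^3.

m_A(x) = (x - 2)(x - 1)^3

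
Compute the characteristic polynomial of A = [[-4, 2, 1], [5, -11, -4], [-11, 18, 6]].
χ_A(x) = (x + 3)^3

xI - A = [[x + 4, -2, -1], [-5, x + 11, 4], [11, -18, x - 6]].

Expanding det(xI - A) along the first row:
det(xI - A) = + (x + 4)·det([[x + 11, 4], [-18, x - 6]]) - (-2)·det([[-5, 4], [11, x - 6]]) + (-1)·det([[-5, x + 11], [11, -18]]).

Evaluating gives χ_A(x) = x^3 + 9x^2 + 27x + 27 = (x + 3)^3.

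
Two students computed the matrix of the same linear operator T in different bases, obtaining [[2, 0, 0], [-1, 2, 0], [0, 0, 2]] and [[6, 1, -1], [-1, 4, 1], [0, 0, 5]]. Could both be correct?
trace(A) = 6 but trace(B) = 15. The trace is a similarity invariant, so A and B are not similar.

No.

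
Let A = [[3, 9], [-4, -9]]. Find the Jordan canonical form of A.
J = [[-3, 1], [0, -3]]

The characteristic polynomial is det(xI - A) = (x + 3)^2, so the eigenvalues are -3 (algebraic multiplicity 2).

For λ = -3: rank(A + 3I) = 1, rank((A + 3I)^2) = 0. The eigenspace has dimension 2 - 1 = 1, so there is 1 Jordan block; the rank sequence gives block sizes [2].

Assembling the blocks gives the Jordan form J above.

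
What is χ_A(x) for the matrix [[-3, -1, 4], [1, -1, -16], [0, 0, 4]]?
xI - A = [[x + 3, 1, -4], [-1, x + 1, 16], [0, 0, x - 4]].

Expanding det(xI - A) along the first row:
det(xI - A) = + (x + 3)·det([[x + 1, 16], [0, x - 4]]) - (1)·det([[-1, 16], [0, x - 4]]) + (-4)·det([[-1, x + 1], [0, 0]]).

Evaluating gives χ_A(x) = x^3 - 12x - 16 = (x - 4)(x + 2)^2.

χ_A(x) = (x - 4)(x + 2)^2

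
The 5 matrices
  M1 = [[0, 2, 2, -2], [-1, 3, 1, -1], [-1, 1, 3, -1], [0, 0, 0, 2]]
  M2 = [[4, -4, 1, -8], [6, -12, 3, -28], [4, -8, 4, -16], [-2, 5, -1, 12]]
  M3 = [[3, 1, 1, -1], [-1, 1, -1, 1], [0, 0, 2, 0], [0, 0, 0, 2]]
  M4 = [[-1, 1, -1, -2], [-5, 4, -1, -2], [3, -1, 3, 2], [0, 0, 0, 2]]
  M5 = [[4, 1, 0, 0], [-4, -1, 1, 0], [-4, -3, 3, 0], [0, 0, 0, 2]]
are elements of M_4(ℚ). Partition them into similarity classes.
2 classes: {M1, M3}, {M2, M4, M5}

Characteristic polynomials: χ_{M1} = (x - 2)^4, χ_{M2} = (x - 2)^4, χ_{M3} = (x - 2)^4, χ_{M4} = (x - 2)^4, χ_{M5} = (x - 2)^4.

{M1, M3}: invariant factors x - 2, x - 2, (x - 2)^2.

{M2, M4, M5}: invariant factors x - 2, (x - 2)^3.

Matrices are similar if and only if their invariant-factor lists agree; the partition into similarity classes is {M1, M3}, {M2, M4, M5}.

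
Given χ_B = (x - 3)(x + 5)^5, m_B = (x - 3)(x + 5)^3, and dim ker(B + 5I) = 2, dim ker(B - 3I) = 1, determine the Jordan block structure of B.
Jordan blocks: (-5, 3), (-5, 2), (3, 1)

λ = -5: algebraic multiplicity 5 (exponent in χ_B), largest block size 3 (exponent in m_B), 2 blocks (geometric multiplicity). These force block sizes [3, 2].
λ = 3: algebraic multiplicity 1 (exponent in χ_B), largest block size 1 (exponent in m_B), 1 block (geometric multiplicity). This forces block sizes [1].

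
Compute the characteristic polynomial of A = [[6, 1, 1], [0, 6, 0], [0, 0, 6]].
xI - A = [[x - 6, -1, -1], [0, x - 6, 0], [0, 0, x - 6]].

Expanding det(xI - A) along the first row:
det(xI - A) = + (x - 6)·det([[x - 6, 0], [0, x - 6]]) - (-1)·det([[0, 0], [0, x - 6]]) + (-1)·det([[0, x - 6], [0, 0]]).

Evaluating gives χ_A(x) = x^3 - 18x^2 + 108x - 216 = (x - 6)^3.

χ_A(x) = (x - 6)^3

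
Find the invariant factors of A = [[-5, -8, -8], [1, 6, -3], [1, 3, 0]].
(x - 3)(x + 1)^2

The Jordan structure of A has elementary divisors (x + 1)^2, (x - 3). Arranging the block sizes at each eigenvalue in decreasing order and taking row products gives the invariant factors.

Invariant factors (smallest first, each dividing the next): (x - 3)(x + 1)^2.

Check: the last factor (x - 3)(x + 1)^2 is the minimal polynomial, and the product (x - 3)(x + 1)^2 is the characteristic polynomial.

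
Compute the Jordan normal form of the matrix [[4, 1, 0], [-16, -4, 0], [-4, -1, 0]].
J = [[0, 1, 0], [0, 0, 0], [0, 0, 0]]

The characteristic polynomial is det(xI - A) = x^3, so the eigenvalues are 0 (algebraic multiplicity 3).

For λ = 0: rank(A) = 1, rank(A^2) = 0. The eigenspace has dimension 3 - 1 = 2, so there are 2 Jordan blocks; the rank sequence gives block sizes [2, 1].

Assembling the blocks gives the Jordan form J above.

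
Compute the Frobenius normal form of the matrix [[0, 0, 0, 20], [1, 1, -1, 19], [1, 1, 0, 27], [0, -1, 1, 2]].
The invariant factors of A (the non-unit diagonal entries of the Smith normal form of xI - A over ℚ[x]) are (x - 5)(x + 1)(x^2 + x + 4), each dividing the next. The characteristic polynomial is their product, (x - 5)(x + 1)(x^2 + x + 4).

The rational canonical form is the block-diagonal matrix of companion matrices C(f_i):
R = [[0, 0, 0, 20], [1, 0, 0, 21], [0, 1, 0, 5], [0, 0, 1, 3]].

Note the characteristic polynomial does not split into linear factors over ℚ, so A has no Jordan form over ℚ; the rational canonical form exists over any field.

R = [[0, 0, 0, 20], [1, 0, 0, 21], [0, 1, 0, 5], [0, 0, 1, 3]]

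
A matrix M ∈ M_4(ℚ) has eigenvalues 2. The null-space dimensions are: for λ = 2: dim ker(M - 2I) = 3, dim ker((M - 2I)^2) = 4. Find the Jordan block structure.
Jordan blocks: (2, 2), (2, 1), (2, 1)

λ = 2: successive nullity increments [3, 1] count blocks of size ≥ k; block sizes are [2, 1, 1].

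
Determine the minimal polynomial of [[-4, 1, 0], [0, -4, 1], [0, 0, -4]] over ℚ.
m_A(x) = (x + 4)^3

The characteristic polynomial factors as (x + 4)^3. The minimal polynomial is ∏(x - λ)^{k_λ} where k_λ is the size of the largest Jordan block at λ.

For λ = -4: rank(A + 4I) = 2, and the largest Jordan block has size 3 (the smallest k with rank((A + 4I)^k) = rank((A + 4I)^(k+1))).

So m_A(x) = (x + 4)^3.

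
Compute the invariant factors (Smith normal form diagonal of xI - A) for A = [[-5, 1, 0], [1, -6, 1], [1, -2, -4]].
(x + 5)^3

The Jordan structure of A has elementary divisors (x + 5)^3. Arranging the block sizes at each eigenvalue in decreasing order and taking row products gives the invariant factors.

Invariant factors (smallest first, each dividing the next): (x + 5)^3.

Check: the last factor (x + 5)^3 is the minimal polynomial, and the product (x + 5)^3 is the characteristic polynomial.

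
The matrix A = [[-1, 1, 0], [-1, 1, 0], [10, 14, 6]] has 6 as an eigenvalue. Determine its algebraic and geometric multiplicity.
The characteristic polynomial is x^2(x - 6), so the factor x - 6 appears with exponent 1: the algebraic multiplicity is 1.

rank(A - 6I) = 2, so the eigenspace has dimension 3 - 2 = 1: the geometric multiplicity is 1.

algebraic multiplicity 1, geometric multiplicity 1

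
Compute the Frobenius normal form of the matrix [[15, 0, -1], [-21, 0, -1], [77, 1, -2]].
R = [[0, 0, 36], [1, 0, -48], [0, 1, 13]]

The invariant factors of A (the non-unit diagonal entries of the Smith normal form of xI - A over ℚ[x]) are (x - 6)^2(x - 1), each dividing the next. The characteristic polynomial is their product, (x - 6)^2(x - 1).

The rational canonical form is the block-diagonal matrix of companion matrices C(f_i):
R = [[0, 0, 36], [1, 0, -48], [0, 1, 13]].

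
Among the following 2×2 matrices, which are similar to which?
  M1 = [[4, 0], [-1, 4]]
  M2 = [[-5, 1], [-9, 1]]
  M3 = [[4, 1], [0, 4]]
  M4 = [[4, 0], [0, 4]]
Characteristic polynomials: χ_{M1} = (x - 4)^2, χ_{M2} = (x + 2)^2, χ_{M3} = (x - 4)^2, χ_{M4} = (x - 4)^2.

{M1, M3}: invariant factors (x - 4)^2.

{M2}: invariant factors (x + 2)^2.

{M4}: invariant factors x - 4, x - 4.

Matrices are similar if and only if their invariant-factor lists agree; the partition into similarity classes is {M1, M3}, {M2}, {M4}.

3 classes: {M1, M3}, {M2}, {M4}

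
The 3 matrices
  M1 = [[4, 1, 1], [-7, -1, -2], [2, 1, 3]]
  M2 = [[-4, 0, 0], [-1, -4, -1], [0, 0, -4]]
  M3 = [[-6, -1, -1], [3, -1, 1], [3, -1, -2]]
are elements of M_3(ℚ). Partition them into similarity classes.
Characteristic polynomials: χ_{M1} = (x - 2)^3, χ_{M2} = (x + 4)^3, χ_{M3} = (x + 3)^3.

{M1}: invariant factors (x - 2)^3.

{M2}: invariant factors x + 4, (x + 4)^2.

{M3}: invariant factors (x + 3)^3.

Matrices are similar if and only if their invariant-factor lists agree; the partition into similarity classes is {M1}, {M2}, {M3}.

3 classes: {M1}, {M2}, {M3}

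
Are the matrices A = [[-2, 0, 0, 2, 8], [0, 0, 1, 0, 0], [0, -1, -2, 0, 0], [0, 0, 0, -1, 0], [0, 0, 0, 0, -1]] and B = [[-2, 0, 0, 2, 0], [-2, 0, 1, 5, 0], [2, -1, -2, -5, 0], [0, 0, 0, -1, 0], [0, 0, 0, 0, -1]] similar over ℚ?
Yes.

Two matrices over a field are similar if and only if they have the same invariant factors.

Both A and B have characteristic polynomial (x + 1)^4(x + 2) and minimal polynomial (x + 1)^2(x + 2). Computing further, both have invariant factors x + 1, x + 1, (x + 1)^2(x + 2). Hence A and B are similar.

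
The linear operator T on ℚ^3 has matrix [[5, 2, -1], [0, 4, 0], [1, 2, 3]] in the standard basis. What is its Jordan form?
J = [[4, 1, 0], [0, 4, 0], [0, 0, 4]]

The characteristic polynomial is det(xI - A) = (x - 4)^3, so the eigenvalues are 4 (algebraic multiplicity 3).

For λ = 4: rank(A - 4I) = 1, rank((A - 4I)^2) = 0. The eigenspace has dimension 3 - 1 = 2, so there are 2 Jordan blocks; the rank sequence gives block sizes [2, 1].

Assembling the blocks gives the Jordan form J above.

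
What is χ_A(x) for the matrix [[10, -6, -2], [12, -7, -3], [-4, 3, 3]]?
χ_A(x) = (x - 2)^3

xI - A = [[x - 10, 6, 2], [-12, x + 7, 3], [4, -3, x - 3]].

Expanding det(xI - A) along the first row:
det(xI - A) = + (x - 10)·det([[x + 7, 3], [-3, x - 3]]) - (6)·det([[-12, 3], [4, x - 3]]) + (2)·det([[-12, x + 7], [4, -3]]).

Evaluating gives χ_A(x) = x^3 - 6x^2 + 12x - 8 = (x - 2)^3.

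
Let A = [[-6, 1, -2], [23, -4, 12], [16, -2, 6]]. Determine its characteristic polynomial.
xI - A = [[x + 6, -1, 2], [-23, x + 4, -12], [-16, 2, x - 6]].

Expanding det(xI - A) along the first row:
det(xI - A) = + (x + 6)·det([[x + 4, -12], [2, x - 6]]) - (-1)·det([[-23, -12], [-16, x - 6]]) + (2)·det([[-23, x + 4], [-16, 2]]).

Evaluating gives χ_A(x) = x^3 + 4x^2 - 3x - 18 = (x - 2)(x + 3)^2.

χ_A(x) = (x - 2)(x + 3)^2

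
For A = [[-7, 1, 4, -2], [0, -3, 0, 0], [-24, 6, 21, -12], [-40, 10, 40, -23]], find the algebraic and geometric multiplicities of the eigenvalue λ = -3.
The characteristic polynomial is (x + 3)^4, so the factor x + 3 appears with exponent 4: the algebraic multiplicity is 4.

rank(A + 3I) = 1, so the eigenspace has dimension 4 - 1 = 3: the geometric multiplicity is 3.

Since 3 < 4, A is not diagonalizable.

algebraic multiplicity 4, geometric multiplicity 3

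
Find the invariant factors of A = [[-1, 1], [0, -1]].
(x + 1)^2

The Jordan structure of A has elementary divisors (x + 1)^2. Arranging the block sizes at each eigenvalue in decreasing order and taking row products gives the invariant factors.

Invariant factors (smallest first, each dividing the next): (x + 1)^2.

Check: the last factor (x + 1)^2 is the minimal polynomial, and the product (x + 1)^2 is the characteristic polynomial.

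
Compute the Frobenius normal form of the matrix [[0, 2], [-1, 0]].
The invariant factors of A (the non-unit diagonal entries of the Smith normal form of xI - A over ℚ[x]) are x^2 + 2, each dividing the next. The characteristic polynomial is their product, x^2 + 2.

The rational canonical form is the block-diagonal matrix of companion matrices C(f_i):
R = [[0, -2], [1, 0]].

Note the characteristic polynomial does not split into linear factors over ℚ, so A has no Jordan form over ℚ; the rational canonical form exists over any field.

R = [[0, -2], [1, 0]]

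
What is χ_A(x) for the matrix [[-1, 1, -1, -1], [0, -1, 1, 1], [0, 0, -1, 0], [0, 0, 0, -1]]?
χ_A(x) = (x + 1)^4

xI - A = [[x + 1, -1, 1, 1], [0, x + 1, -1, -1], [0, 0, x + 1, 0], [0, 0, 0, x + 1]].

Expanding det(xI - A) along the first row:
det(xI - A) = + (x + 1)·det([[x + 1, -1, -1], [0, x + 1, 0], [0, 0, x + 1]]) - (-1)·det([[0, -1, -1], [0, x + 1, 0], [0, 0, x + 1]]) + (1)·det([[0, x + 1, -1], [0, 0, 0], [0, 0, x + 1]]) - (1)·det([[0, x + 1, -1], [0, 0, x + 1], [0, 0, 0]]).

Evaluating gives χ_A(x) = x^4 + 4x^3 + 6x^2 + 4x + 1 = (x + 1)^4.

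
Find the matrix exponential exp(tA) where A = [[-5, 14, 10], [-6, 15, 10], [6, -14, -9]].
A has Jordan form J = [[-1, 0, 0], [0, 1, 0], [0, 0, 1]] with A = PJP^{-1}, so e^{tA} = P e^{tJ} P^{-1}.

For a Jordan block J_k(λ), e^{tJ_k(λ)} = e^{λt} · (I + tN + t^2 N^2/2! + ... + t^{k-1} N^{k-1}/(k-1)!) where N is the nilpotent superdiagonal part.

Assembling the blocks and conjugating back gives the entries of e^{tA} as shown above.

e^{tA} = [[-5*sinh(t) + cosh(t), 14*sinh(t), 10*sinh(t)], [-6*sinh(t), 15*sinh(t) + cosh(t), 10*sinh(t)], [6*sinh(t), -14*sinh(t), -9*sinh(t) + cosh(t)]]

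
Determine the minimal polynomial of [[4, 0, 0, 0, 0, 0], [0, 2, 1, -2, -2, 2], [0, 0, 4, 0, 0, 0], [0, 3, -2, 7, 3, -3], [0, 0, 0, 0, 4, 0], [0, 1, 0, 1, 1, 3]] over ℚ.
m_A(x) = (x - 4)^3

The characteristic polynomial factors as (x - 4)^6. The minimal polynomial is ∏(x - λ)^{k_λ} where k_λ is the size of the largest Jordan block at λ.

For λ = 4: rank(A - 4I) = 2, and the largest Jordan block has size 3 (the smallest k with rank((A - 4I)^k) = rank((A - 4I)^(k+1))).

So m_A(x) = (x - 4)^3.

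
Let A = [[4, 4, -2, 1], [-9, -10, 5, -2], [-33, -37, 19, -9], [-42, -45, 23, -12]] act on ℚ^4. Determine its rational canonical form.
The invariant factors of A (the non-unit diagonal entries of the Smith normal form of xI - A over ℚ[x]) are (x - 1)(x^3 + 4x - 1), each dividing the next. The characteristic polynomial is their product, (x - 1)(x^3 + 4x - 1).

The rational canonical form is the block-diagonal matrix of companion matrices C(f_i):
R = [[0, 0, 0, -1], [1, 0, 0, 5], [0, 1, 0, -4], [0, 0, 1, 1]].

Note the characteristic polynomial does not split into linear factors over ℚ, so A has no Jordan form over ℚ; the rational canonical form exists over any field.

R = [[0, 0, 0, -1], [1, 0, 0, 5], [0, 1, 0, -4], [0, 0, 1, 1]]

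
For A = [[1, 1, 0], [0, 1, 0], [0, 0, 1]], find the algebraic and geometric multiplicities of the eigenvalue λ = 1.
The characteristic polynomial is (x - 1)^3, so the factor x - 1 appears with exponent 3: the algebraic multiplicity is 3.

rank(A - I) = 1, so the eigenspace has dimension 3 - 1 = 2: the geometric multiplicity is 2.

Since 2 < 3, A is not diagonalizable.

algebraic multiplicity 3, geometric multiplicity 2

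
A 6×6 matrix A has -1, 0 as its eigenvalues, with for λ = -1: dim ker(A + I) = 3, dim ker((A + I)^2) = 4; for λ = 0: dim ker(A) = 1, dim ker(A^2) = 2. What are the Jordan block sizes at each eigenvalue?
λ = -1: successive nullity increments [3, 1] count blocks of size ≥ k; block sizes are [2, 1, 1].
λ = 0: successive nullity increments [1, 1] count blocks of size ≥ k; block sizes are [2].

Jordan blocks: (-1, 2), (-1, 1), (-1, 1), (0, 2)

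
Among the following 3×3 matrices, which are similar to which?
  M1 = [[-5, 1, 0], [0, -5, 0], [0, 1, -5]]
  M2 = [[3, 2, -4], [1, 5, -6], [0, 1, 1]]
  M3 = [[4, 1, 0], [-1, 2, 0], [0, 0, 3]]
Characteristic polynomials: χ_{M1} = (x + 5)^3, χ_{M2} = (x - 3)^3, χ_{M3} = (x - 3)^3.

{M1}: invariant factors x + 5, (x + 5)^2.

{M2}: invariant factors (x - 3)^3.

{M3}: invariant factors x - 3, (x - 3)^2.

Matrices are similar if and only if their invariant-factor lists agree; the partition into similarity classes is {M1}, {M2}, {M3}.

3 classes: {M1}, {M2}, {M3}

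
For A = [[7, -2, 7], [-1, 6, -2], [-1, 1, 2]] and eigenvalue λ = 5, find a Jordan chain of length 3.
v_1 = [[0, 1, 0]]^T, v_2 = [[-2, 1, 1]]^T, v_3 = [[1, 1, 0]]^T

We seek v_1 ∈ ker((A - 5I)^3) \ ker((A - 5I)^2), then set v_{i+1} = (A - 5I) v_i.

One such chain is v_1 = [[0, 1, 0]]^T, v_2 = [[-2, 1, 1]]^T, v_3 = [[1, 1, 0]]^T. Check: (A - 5I) v_3 = [[0, 0, 0]]^T = 0.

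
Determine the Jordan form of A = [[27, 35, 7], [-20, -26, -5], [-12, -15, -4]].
J = [[-1, 1, 0], [0, -1, 0], [0, 0, -1]]

The characteristic polynomial is det(xI - A) = (x + 1)^3, so the eigenvalues are -1 (algebraic multiplicity 3).

For λ = -1: rank(A + I) = 1, rank((A + I)^2) = 0. The eigenspace has dimension 3 - 1 = 2, so there are 2 Jordan blocks; the rank sequence gives block sizes [2, 1].

Assembling the blocks gives the Jordan form J above.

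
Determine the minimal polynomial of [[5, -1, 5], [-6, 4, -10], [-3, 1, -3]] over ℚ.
m_A(x) = (x - 2)^2

The characteristic polynomial factors as (x - 2)^3. The minimal polynomial is ∏(x - λ)^{k_λ} where k_λ is the size of the largest Jordan block at λ.

For λ = 2: rank(A - 2I) = 1, and the largest Jordan block has size 2 (the smallest k with rank((A - 2I)^k) = rank((A - 2I)^(k+1))).

So m_A(x) = (x - 2)^2.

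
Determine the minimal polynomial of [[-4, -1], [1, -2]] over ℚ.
m_A(x) = (x + 3)^2

The characteristic polynomial factors as (x + 3)^2. The minimal polynomial is ∏(x - λ)^{k_λ} where k_λ is the size of the largest Jordan block at λ.

For λ = -3: rank(A + 3I) = 1, and the largest Jordan block has size 2 (the smallest k with rank((A + 3I)^k) = rank((A + 3I)^(k+1))).

So m_A(x) = (x + 3)^2.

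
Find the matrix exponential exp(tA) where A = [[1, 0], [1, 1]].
A has Jordan form J = [[1, 1], [0, 1]] with A = PJP^{-1}, so e^{tA} = P e^{tJ} P^{-1}.

For a Jordan block J_k(λ), e^{tJ_k(λ)} = e^{λt} · (I + tN + t^2 N^2/2! + ... + t^{k-1} N^{k-1}/(k-1)!) where N is the nilpotent superdiagonal part.

Assembling the blocks and conjugating back gives the entries of e^{tA} as shown above.

e^{tA} = [[e^{t}, 0], [t*e^{t}, e^{t}]]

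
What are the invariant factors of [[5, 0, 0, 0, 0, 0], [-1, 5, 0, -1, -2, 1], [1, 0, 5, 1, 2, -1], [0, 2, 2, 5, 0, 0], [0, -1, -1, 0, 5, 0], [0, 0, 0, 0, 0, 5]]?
x - 5, x - 5, (x - 5)^2, (x - 5)^2

The Jordan structure of A has elementary divisors (x - 5)^2, (x - 5)^2, (x - 5), (x - 5). Arranging the block sizes at each eigenvalue in decreasing order and taking row products gives the invariant factors.

Invariant factors (smallest first, each dividing the next): x - 5, x - 5, (x - 5)^2, (x - 5)^2.

Check: the last factor (x - 5)^2 is the minimal polynomial, and the product (x - 5)^6 is the characteristic polynomial.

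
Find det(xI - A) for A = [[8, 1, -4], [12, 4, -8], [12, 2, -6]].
xI - A = [[x - 8, -1, 4], [-12, x - 4, 8], [-12, -2, x + 6]].

Expanding det(xI - A) along the first row:
det(xI - A) = + (x - 8)·det([[x - 4, 8], [-2, x + 6]]) - (-1)·det([[-12, 8], [-12, x + 6]]) + (4)·det([[-12, x - 4], [-12, -2]]).

Evaluating gives χ_A(x) = x^3 - 6x^2 + 12x - 8 = (x - 2)^3.

χ_A(x) = (x - 2)^3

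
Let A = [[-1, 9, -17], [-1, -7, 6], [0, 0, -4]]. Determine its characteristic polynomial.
xI - A = [[x + 1, -9, 17], [1, x + 7, -6], [0, 0, x + 4]].

Expanding det(xI - A) along the first row:
det(xI - A) = + (x + 1)·det([[x + 7, -6], [0, x + 4]]) - (-9)·det([[1, -6], [0, x + 4]]) + (17)·det([[1, x + 7], [0, 0]]).

Evaluating gives χ_A(x) = x^3 + 12x^2 + 48x + 64 = (x + 4)^3.

χ_A(x) = (x + 4)^3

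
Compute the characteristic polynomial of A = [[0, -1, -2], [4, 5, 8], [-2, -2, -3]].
xI - A = [[x, 1, 2], [-4, x - 5, -8], [2, 2, x + 3]].

Expanding det(xI - A) along the first row:
det(xI - A) = + (x)·det([[x - 5, -8], [2, x + 3]]) - (1)·det([[-4, -8], [2, x + 3]]) + (2)·det([[-4, x - 5], [2, 2]]).

Evaluating gives χ_A(x) = x^3 - 2x^2 + x = x(x - 1)^2.

χ_A(x) = x(x - 1)^2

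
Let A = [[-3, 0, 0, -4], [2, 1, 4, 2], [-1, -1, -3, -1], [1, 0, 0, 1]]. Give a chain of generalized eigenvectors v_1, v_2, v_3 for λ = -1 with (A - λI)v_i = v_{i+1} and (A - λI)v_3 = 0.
We seek v_1 ∈ ker((A + I)^3) \ ker((A + I)^2), then set v_{i+1} = (A + I) v_i.

One such chain is v_1 = [[-1, -1, 1, 0]]^T, v_2 = [[2, 0, 0, -1]]^T, v_3 = [[0, 2, -1, 0]]^T. Check: (A + I) v_3 = [[0, 0, 0, 0]]^T = 0.

v_1 = [[-1, -1, 1, 0]]^T, v_2 = [[2, 0, 0, -1]]^T, v_3 = [[0, 2, -1, 0]]^T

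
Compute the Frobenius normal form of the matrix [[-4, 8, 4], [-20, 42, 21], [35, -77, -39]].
R = [[0, 0, 4], [1, 0, 13], [0, 1, -1]]

The invariant factors of A (the non-unit diagonal entries of the Smith normal form of xI - A over ℚ[x]) are (x + 4)(x^2 - 3x - 1), each dividing the next. The characteristic polynomial is their product, (x + 4)(x^2 - 3x - 1).

The rational canonical form is the block-diagonal matrix of companion matrices C(f_i):
R = [[0, 0, 4], [1, 0, 13], [0, 1, -1]].

Note the characteristic polynomial does not split into linear factors over ℚ, so A has no Jordan form over ℚ; the rational canonical form exists over any field.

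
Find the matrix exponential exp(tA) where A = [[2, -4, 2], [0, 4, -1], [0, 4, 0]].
e^{tA} = [[e^{2*t}, -4*t*e^{2*t}, 2*t*e^{2*t}], [0, (2*t + 1)*e^{2*t}, -t*e^{2*t}], [0, 4*t*e^{2*t}, (1 - 2*t)*e^{2*t}]]

A has Jordan form J = [[2, 1, 0], [0, 2, 0], [0, 0, 2]] with A = PJP^{-1}, so e^{tA} = P e^{tJ} P^{-1}.

For a Jordan block J_k(λ), e^{tJ_k(λ)} = e^{λt} · (I + tN + t^2 N^2/2! + ... + t^{k-1} N^{k-1}/(k-1)!) where N is the nilpotent superdiagonal part.

Assembling the blocks and conjugating back gives the entries of e^{tA} as shown above.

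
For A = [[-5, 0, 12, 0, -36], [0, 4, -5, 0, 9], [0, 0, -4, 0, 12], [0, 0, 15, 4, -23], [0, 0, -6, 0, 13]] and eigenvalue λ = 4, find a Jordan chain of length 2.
We seek v_1 ∈ ker((A - 4I)^2) \ ker(A - 4I), then set v_{i+1} = (A - 4I) v_i.

One such chain is v_1 = [[-4, 4, 3, -6, 2]]^T, v_2 = [[0, 3, 0, -1, 0]]^T. Check: (A - 4I) v_2 = [[0, 0, 0, 0, 0]]^T = 0.

v_1 = [[-4, 4, 3, -6, 2]]^T, v_2 = [[0, 3, 0, -1, 0]]^T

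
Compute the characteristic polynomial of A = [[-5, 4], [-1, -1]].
xI - A = [[x + 5, -4], [1, x + 1]].

Expanding det(xI - A) along the first row:
det(xI - A) = + (x + 5)·det([[x + 1]]) - (-4)·det([[1]]).

Evaluating gives χ_A(x) = x^2 + 6x + 9 = (x + 3)^2.

χ_A(x) = (x + 3)^2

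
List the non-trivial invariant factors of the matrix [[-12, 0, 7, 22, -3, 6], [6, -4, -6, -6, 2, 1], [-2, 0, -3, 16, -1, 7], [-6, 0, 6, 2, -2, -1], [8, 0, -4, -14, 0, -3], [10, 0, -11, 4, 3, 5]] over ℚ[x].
The Jordan structure of A has elementary divisors (x + 4), (x + 4), (x + 4), (x + 2), (x - 1)^2. Arranging the block sizes at each eigenvalue in decreasing order and taking row products gives the invariant factors.

Invariant factors (smallest first, each dividing the next): x + 4, x + 4, (x - 1)^2(x + 2)(x + 4).

Check: the last factor (x - 1)^2(x + 2)(x + 4) is the minimal polynomial, and the product (x - 1)^2(x + 2)(x + 4)^3 is the characteristic polynomial.

x + 4, x + 4, (x - 1)^2(x + 2)(x + 4)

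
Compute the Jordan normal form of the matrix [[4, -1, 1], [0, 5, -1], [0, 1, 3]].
The characteristic polynomial is det(xI - A) = (x - 4)^3, so the eigenvalues are 4 (algebraic multiplicity 3).

For λ = 4: rank(A - 4I) = 1, rank((A - 4I)^2) = 0. The eigenspace has dimension 3 - 1 = 2, so there are 2 Jordan blocks; the rank sequence gives block sizes [2, 1].

Assembling the blocks gives the Jordan form J above.

J = [[4, 1, 0], [0, 4, 0], [0, 0, 4]]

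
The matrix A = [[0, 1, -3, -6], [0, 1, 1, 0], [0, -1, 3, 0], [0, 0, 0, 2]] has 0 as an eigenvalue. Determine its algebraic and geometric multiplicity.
algebraic multiplicity 1, geometric multiplicity 1

The characteristic polynomial is x(x - 2)^3, so the factor x appears with exponent 1: the algebraic multiplicity is 1.

rank(A) = 3, so the eigenspace has dimension 4 - 3 = 1: the geometric multiplicity is 1.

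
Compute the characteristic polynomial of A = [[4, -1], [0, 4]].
xI - A = [[x - 4, 1], [0, x - 4]].

Expanding det(xI - A) along the first row:
det(xI - A) = + (x - 4)·det([[x - 4]]) - (1)·det([[0]]).

Evaluating gives χ_A(x) = x^2 - 8x + 16 = (x - 4)^2.

χ_A(x) = (x - 4)^2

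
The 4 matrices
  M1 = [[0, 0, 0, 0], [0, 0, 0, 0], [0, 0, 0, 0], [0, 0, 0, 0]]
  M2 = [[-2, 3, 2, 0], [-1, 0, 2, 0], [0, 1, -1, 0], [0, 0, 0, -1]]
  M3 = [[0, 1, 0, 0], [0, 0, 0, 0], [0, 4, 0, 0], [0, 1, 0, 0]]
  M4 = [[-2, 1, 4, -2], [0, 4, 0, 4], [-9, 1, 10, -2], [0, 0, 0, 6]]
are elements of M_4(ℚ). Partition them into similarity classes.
4 classes: {M1}, {M2}, {M3}, {M4}

Characteristic polynomials: χ_{M1} = x^4, χ_{M2} = (x + 1)^4, χ_{M3} = x^4, χ_{M4} = (x - 6)(x - 4)^3.

{M1}: invariant factors x, x, x, x.

{M2}: invariant factors x + 1, (x + 1)^3.

{M3}: invariant factors x, x, x^2.

{M4}: invariant factors (x - 6)(x - 4)^3.

Matrices are similar if and only if their invariant-factor lists agree; the partition into similarity classes is {M1}, {M2}, {M3}, {M4}.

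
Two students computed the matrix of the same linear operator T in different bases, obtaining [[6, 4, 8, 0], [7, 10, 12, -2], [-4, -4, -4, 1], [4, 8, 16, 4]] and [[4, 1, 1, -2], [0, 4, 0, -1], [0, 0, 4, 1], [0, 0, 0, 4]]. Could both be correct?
Two matrices over a field are similar if and only if they have the same invariant factors.

Both A and B have characteristic polynomial (x - 4)^4 and minimal polynomial (x - 4)^2. Computing further, both have invariant factors (x - 4)^2, (x - 4)^2. Hence A and B are similar.

Yes.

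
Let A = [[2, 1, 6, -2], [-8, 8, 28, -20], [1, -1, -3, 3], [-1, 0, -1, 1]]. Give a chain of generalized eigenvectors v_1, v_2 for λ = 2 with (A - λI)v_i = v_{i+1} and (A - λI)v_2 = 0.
v_1 = [[-1, -5, 1, 0]]^T, v_2 = [[1, 6, -1, 0]]^T

We seek v_1 ∈ ker((A - 2I)^2) \ ker(A - 2I), then set v_{i+1} = (A - 2I) v_i.

One such chain is v_1 = [[-1, -5, 1, 0]]^T, v_2 = [[1, 6, -1, 0]]^T. Check: (A - 2I) v_2 = [[0, 0, 0, 0]]^T = 0.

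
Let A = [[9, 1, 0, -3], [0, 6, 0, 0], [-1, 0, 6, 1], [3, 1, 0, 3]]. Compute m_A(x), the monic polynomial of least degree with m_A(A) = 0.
The characteristic polynomial factors as (x - 6)^4. The minimal polynomial is ∏(x - λ)^{k_λ} where k_λ is the size of the largest Jordan block at λ.

For λ = 6: rank(A - 6I) = 2, and the largest Jordan block has size 2 (the smallest k with rank((A - 6I)^k) = rank((A - 6I)^(k+1))).

So m_A(x) = (x - 6)^2.

m_A(x) = (x - 6)^2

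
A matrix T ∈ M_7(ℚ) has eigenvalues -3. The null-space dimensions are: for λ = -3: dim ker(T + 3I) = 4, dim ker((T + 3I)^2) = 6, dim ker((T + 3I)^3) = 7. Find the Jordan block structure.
λ = -3: successive nullity increments [4, 2, 1] count blocks of size ≥ k; block sizes are [3, 2, 1, 1].

Jordan blocks: (-3, 3), (-3, 2), (-3, 1), (-3, 1)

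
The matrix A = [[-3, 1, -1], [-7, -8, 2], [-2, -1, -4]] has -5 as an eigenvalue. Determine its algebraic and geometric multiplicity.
The characteristic polynomial is (x + 5)^3, so the factor x + 5 appears with exponent 3: the algebraic multiplicity is 3.

rank(A + 5I) = 2, so the eigenspace has dimension 3 - 2 = 1: the geometric multiplicity is 1.

Since 1 < 3, A is not diagonalizable.

algebraic multiplicity 3, geometric multiplicity 1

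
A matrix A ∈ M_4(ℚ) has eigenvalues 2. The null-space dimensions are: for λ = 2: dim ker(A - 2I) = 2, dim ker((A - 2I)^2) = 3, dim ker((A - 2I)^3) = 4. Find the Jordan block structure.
Jordan blocks: (2, 3), (2, 1)

λ = 2: successive nullity increments [2, 1, 1] count blocks of size ≥ k; block sizes are [3, 1].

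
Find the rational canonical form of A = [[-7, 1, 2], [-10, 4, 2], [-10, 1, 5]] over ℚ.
R = [[3, 0, 0], [0, 0, 12], [0, 1, -1]]

The invariant factors of A (the non-unit diagonal entries of the Smith normal form of xI - A over ℚ[x]) are x - 3, (x - 3)(x + 4), each dividing the next. The characteristic polynomial is their product, (x - 3)^2(x + 4).

The rational canonical form is the block-diagonal matrix of companion matrices C(f_i):
R = [[3, 0, 0], [0, 0, 12], [0, 1, -1]].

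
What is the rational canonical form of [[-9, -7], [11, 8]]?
R = [[0, -5], [1, -1]]

The invariant factors of A (the non-unit diagonal entries of the Smith normal form of xI - A over ℚ[x]) are x^2 + x + 5, each dividing the next. The characteristic polynomial is their product, x^2 + x + 5.

The rational canonical form is the block-diagonal matrix of companion matrices C(f_i):
R = [[0, -5], [1, -1]].

Note the characteristic polynomial does not split into linear factors over ℚ, so A has no Jordan form over ℚ; the rational canonical form exists over any field.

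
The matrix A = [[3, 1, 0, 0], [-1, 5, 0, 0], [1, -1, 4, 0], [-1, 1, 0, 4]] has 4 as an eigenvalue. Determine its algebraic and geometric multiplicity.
The characteristic polynomial is (x - 4)^4, so the factor x - 4 appears with exponent 4: the algebraic multiplicity is 4.

rank(A - 4I) = 1, so the eigenspace has dimension 4 - 1 = 3: the geometric multiplicity is 3.

Since 3 < 4, A is not diagonalizable.

algebraic multiplicity 4, geometric multiplicity 3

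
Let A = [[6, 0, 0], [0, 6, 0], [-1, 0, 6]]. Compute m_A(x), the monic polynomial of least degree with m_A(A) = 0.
m_A(x) = (x - 6)^2

The characteristic polynomial factors as (x - 6)^3. The minimal polynomial is ∏(x - λ)^{k_λ} where k_λ is the size of the largest Jordan block at λ.

For λ = 6: rank(A - 6I) = 1, and the largest Jordan block has size 2 (the smallest k with rank((A - 6I)^k) = rank((A - 6I)^(k+1))).

So m_A(x) = (x - 6)^2.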